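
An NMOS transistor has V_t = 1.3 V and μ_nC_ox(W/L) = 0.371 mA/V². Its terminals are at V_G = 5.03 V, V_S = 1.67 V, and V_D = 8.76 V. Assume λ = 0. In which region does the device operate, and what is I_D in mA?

V_GS = V_G − V_S = 5.03 − 1.67 = 3.36 V; V_DS = V_D − V_S = 8.76 − 1.67 = 7.09 V.
V_ov = V_GS − V_t = 3.36 − 1.3 = 2.06 V.
Since V_DS = 7.09 V ≥ V_ov = 2.06 V, the device is in saturation.
I_D = ½ k_n V_ov² = 0.5 × 0.371 × 2.06² = 0.787 mA.

Saturation; I_D = 0.787 mA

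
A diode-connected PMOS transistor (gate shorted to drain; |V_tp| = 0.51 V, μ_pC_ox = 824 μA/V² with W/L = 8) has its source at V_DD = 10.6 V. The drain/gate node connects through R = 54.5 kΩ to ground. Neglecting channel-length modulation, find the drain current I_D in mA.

With gate tied to drain, V_SG = V_SD ≥ V_SG − |V_tp|, so the device is in saturation.
k_p = μ_pC_ox · (W/L) = 6.592 mA/V².
KCL at the drain: ½ k_p (V_SG − |V_tp|)² = (V_DD − V_SG)/R.
Let x = V_SG − 0.51. Then 180 x² + x − 10.09 = 0, giving x = 0.234 V (positive root), so V_SG = 0.744 V.
I_D = (V_DD − V_SG)/R = (10.6 − 0.744) / 54.5 = 0.181 mA.

I_D = 0.181 mA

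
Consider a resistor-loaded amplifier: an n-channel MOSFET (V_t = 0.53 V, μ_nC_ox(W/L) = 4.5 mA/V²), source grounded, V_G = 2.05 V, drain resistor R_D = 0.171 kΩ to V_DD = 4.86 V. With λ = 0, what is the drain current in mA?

V_GS = V_G = 2.05 V, so V_ov = 2.05 − 0.53 = 1.52 V.
Assume saturation: I_D = ½ k_n V_ov² = 0.5 × 4.5 × 1.52² = 5.2 mA, giving V_DS = V_DD − I_D R_D = 4.86 − 5.2 × 0.171 = 3.97 V.
V_DS = 3.97 V ≥ V_ov = 1.52 V, confirming saturation.

I_D = 5.20 mA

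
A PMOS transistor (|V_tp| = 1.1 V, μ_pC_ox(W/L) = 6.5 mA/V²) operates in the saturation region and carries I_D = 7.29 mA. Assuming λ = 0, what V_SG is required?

In saturation I_D = ½ k_p (V_SG − |V_tp|)², so V_SG − |V_tp| = √(2 I_D / k_p) = √(2 × 7.29 / 6.5) = 1.5 V.
V_SG = 1.1 + 1.5 = 2.6 V.

V_SG = 2.60 V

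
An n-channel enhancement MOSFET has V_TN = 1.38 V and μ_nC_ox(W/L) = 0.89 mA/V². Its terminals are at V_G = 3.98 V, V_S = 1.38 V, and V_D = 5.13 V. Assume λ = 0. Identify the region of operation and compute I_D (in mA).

Saturation; I_D = 0.662 mA

V_GS = V_G − V_S = 3.98 − 1.38 = 2.6 V; V_DS = V_D − V_S = 5.13 − 1.38 = 3.75 V.
V_ov = V_GS − V_TN = 2.6 − 1.38 = 1.22 V.
Since V_DS = 3.75 V ≥ V_ov = 1.22 V, the device is in saturation.
I_D = ½ k_n V_ov² = 0.5 × 0.89 × 1.22² = 0.662 mA.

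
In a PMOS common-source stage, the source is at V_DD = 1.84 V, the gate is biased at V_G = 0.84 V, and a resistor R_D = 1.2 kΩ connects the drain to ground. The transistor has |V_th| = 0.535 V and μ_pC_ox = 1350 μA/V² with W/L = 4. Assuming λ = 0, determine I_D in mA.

V_SG = V_DD − V_G = 1.84 − 0.84 = 1 V, so V_ov = 1 − 0.535 = 0.465 V.
k_p = μ_pC_ox · (W/L) = 5.4 mA/V².
Assume saturation: I_D = ½ k_p V_ov² = 0.5 × 5.4 × 0.465² = 0.584 mA, giving V_SD = V_DD − I_D R_D = 1.84 − 0.584 × 1.2 = 1.14 V.
V_SD = 1.14 V ≥ V_ov = 0.465 V, confirming saturation.

I_D = 0.584 mA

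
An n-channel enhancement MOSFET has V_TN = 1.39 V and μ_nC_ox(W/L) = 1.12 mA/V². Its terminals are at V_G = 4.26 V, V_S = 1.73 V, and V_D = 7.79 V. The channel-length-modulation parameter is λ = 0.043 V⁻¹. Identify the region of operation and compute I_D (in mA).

Saturation; I_D = 0.917 mA

V_GS = V_G − V_S = 4.26 − 1.73 = 2.53 V; V_DS = V_D − V_S = 7.79 − 1.73 = 6.06 V.
V_ov = V_GS − V_TN = 2.53 − 1.39 = 1.14 V.
Since V_DS = 6.06 V ≥ V_ov = 1.14 V, the device is in saturation.
I_D = ½ k_n V_ov² (1 + λ V_DS) = 0.5 × 1.12 × 1.14² × (1 + 0.043 × 6.06) = 0.917 mA.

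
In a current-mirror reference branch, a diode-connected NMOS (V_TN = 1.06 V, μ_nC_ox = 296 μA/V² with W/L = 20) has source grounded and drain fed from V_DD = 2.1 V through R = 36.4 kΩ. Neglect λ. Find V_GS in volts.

V_GS = 1.15 V

With gate tied to drain, V_GS = V_DS ≥ V_GS − V_TN, so the device is in saturation.
k_n = μ_nC_ox · (W/L) = 5.92 mA/V².
KCL at the drain: ½ k_n (V_GS − V_TN)² = (V_DD − V_GS)/R.
Let x = V_GS − 1.06. Then 108 x² + x − 1.04 = 0, giving x = 0.0937 V (positive root), so V_GS = 1.15 V.
I_D = (V_DD − V_GS)/R = (2.1 − 1.15) / 36.4 = 0.026 mA.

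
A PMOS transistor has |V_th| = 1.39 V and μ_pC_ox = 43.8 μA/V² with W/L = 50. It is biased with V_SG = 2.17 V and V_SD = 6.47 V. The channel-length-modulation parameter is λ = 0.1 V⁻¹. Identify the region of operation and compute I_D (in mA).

Saturation; I_D = 1.10 mA

k_p = μ_pC_ox · (W/L) = 2.19 mA/V².
V_ov = V_SG − |V_th| = 2.17 − 1.39 = 0.78 V.
Since V_SD = 6.47 V ≥ V_ov = 0.78 V, the device is in saturation.
I_D = ½ k_p V_ov² (1 + λ V_SD) = 0.5 × 2.19 × 0.78² × (1 + 0.1 × 6.47) = 1.1 mA.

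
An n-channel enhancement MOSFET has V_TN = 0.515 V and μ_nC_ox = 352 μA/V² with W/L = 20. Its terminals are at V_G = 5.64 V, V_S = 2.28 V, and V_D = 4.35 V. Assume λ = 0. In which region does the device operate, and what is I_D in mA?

Triode; I_D = 26.4 mA

V_GS = V_G − V_S = 5.64 − 2.28 = 3.36 V; V_DS = V_D − V_S = 4.35 − 2.28 = 2.07 V.
k_n = μ_nC_ox · (W/L) = 7.04 mA/V².
V_ov = V_GS − V_TN = 3.36 − 0.515 = 2.84 V.
Since V_DS = 2.07 V < V_ov = 2.84 V, the device is in the triode region.
I_D = k_n [V_ov · V_DS − ½ V_DS²] = 7.04 × [2.84 × 2.07 − 0.5 × 2.07²] = 26.4 mA.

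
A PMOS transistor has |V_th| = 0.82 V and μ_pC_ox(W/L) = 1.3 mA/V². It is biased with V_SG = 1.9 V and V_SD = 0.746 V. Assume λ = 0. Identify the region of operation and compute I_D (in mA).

Triode; I_D = 0.686 mA

V_ov = V_SG − |V_th| = 1.9 − 0.82 = 1.08 V.
Since V_SD = 0.746 V < V_ov = 1.08 V, the device is in the triode region.
I_D = k_p [V_ov · V_SD − ½ V_SD²] = 1.3 × [1.08 × 0.746 − 0.5 × 0.746²] = 0.686 mA.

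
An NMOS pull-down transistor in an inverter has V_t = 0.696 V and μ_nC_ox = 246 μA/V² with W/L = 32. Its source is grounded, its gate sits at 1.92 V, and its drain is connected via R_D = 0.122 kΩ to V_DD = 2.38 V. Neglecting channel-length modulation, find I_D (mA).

I_D = 5.90 mA

V_GS = V_G = 1.92 V, so V_ov = 1.92 − 0.696 = 1.22 V.
k_n = μ_nC_ox · (W/L) = 7.872 mA/V².
Assume saturation: I_D = ½ k_n V_ov² = 0.5 × 7.872 × 1.22² = 5.9 mA, giving V_DS = V_DD − I_D R_D = 2.38 − 5.9 × 0.122 = 1.66 V.
V_DS = 1.66 V ≥ V_ov = 1.22 V, confirming saturation.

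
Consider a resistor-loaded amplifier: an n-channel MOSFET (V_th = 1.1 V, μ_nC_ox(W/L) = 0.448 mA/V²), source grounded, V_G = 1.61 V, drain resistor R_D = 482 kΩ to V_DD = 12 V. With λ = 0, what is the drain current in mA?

I_D = 0.0246 mA

V_GS = V_G = 1.61 V, so V_ov = 1.61 − 1.1 = 0.51 V.
Assume saturation: I_D = ½ k_n V_ov² = 0.5 × 0.448 × 0.51² = 0.0583 mA, giving V_DS = V_DD − I_D R_D = 12 − 0.0583 × 482 = -16.1 V.
But -16.1 V < V_ov = 0.51 V, so the device is actually in triode.
In triode I_D = k_n[V_ov V_DS − ½ V_DS²] and I_D = (V_DD − V_DS)/R_D. Equating: 108 V_DS² − 111.1 V_DS + 12 = 0, giving V_DS = 0.123 V (the root below V_ov).
I_D = (12 − 0.123) / 482 = 0.0246 mA.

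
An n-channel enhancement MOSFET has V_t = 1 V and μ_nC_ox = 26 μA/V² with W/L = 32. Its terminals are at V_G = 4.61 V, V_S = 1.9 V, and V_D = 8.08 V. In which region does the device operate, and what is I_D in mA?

V_GS = V_G − V_S = 4.61 − 1.9 = 2.71 V; V_DS = V_D − V_S = 8.08 − 1.9 = 6.18 V.
k_n = μ_nC_ox · (W/L) = 0.832 mA/V².
V_ov = V_GS − V_t = 2.71 − 1 = 1.71 V.
Since V_DS = 6.18 V ≥ V_ov = 1.71 V, the device is in saturation.
I_D = ½ k_n V_ov² = 0.5 × 0.832 × 1.71² = 1.22 mA.

Saturation; I_D = 1.22 mA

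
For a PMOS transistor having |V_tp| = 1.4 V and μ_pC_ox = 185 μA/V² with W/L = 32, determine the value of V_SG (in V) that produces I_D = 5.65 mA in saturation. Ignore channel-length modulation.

k_p = μ_pC_ox · (W/L) = 5.92 mA/V².
In saturation I_D = ½ k_p (V_SG − |V_tp|)², so V_SG − |V_tp| = √(2 I_D / k_p) = √(2 × 5.65 / 5.92) = 1.38 V.
V_SG = 1.4 + 1.38 = 2.78 V.

V_SG = 2.78 V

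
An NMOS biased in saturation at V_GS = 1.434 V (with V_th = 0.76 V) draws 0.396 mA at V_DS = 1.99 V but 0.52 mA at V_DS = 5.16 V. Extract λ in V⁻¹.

λ = 0.123 V⁻¹

With V_GS fixed, I_D ∝ (1 + λ V_DS) in saturation, so I_D2/I_D1 = (1 + λ V_DS2)/(1 + λ V_DS1).
0.52/0.396 = 1.313 = (1 + 5.16 λ)/(1 + 1.99 λ).
Solving: λ (I_D1 V_DS2 − I_D2 V_DS1) = I_D2 − I_D1, so λ = (0.52 − 0.396) / (0.396 × 5.16 − 0.52 × 1.99) = 0.124 / 1.01 = 0.123 V⁻¹.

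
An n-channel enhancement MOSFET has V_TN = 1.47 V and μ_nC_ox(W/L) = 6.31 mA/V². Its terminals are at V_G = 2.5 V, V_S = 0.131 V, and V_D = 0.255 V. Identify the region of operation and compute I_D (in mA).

Triode; I_D = 0.655 mA

V_GS = V_G − V_S = 2.5 − 0.131 = 2.37 V; V_DS = V_D − V_S = 0.255 − 0.131 = 0.124 V.
V_ov = V_GS − V_TN = 2.37 − 1.47 = 0.899 V.
Since V_DS = 0.124 V < V_ov = 0.899 V, the device is in the triode region.
I_D = k_n [V_ov · V_DS − ½ V_DS²] = 6.31 × [0.899 × 0.124 − 0.5 × 0.124²] = 0.655 mA.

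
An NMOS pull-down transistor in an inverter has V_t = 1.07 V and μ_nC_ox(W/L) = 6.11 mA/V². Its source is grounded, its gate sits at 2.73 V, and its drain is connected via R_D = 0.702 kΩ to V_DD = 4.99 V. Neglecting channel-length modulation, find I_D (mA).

I_D = 6.01 mA

V_GS = V_G = 2.73 V, so V_ov = 2.73 − 1.07 = 1.66 V.
Assume saturation: I_D = ½ k_n V_ov² = 0.5 × 6.11 × 1.66² = 8.42 mA, giving V_DS = V_DD − I_D R_D = 4.99 − 8.42 × 0.702 = -0.92 V.
But -0.92 V < V_ov = 1.66 V, so the device is actually in triode.
In triode I_D = k_n[V_ov V_DS − ½ V_DS²] and I_D = (V_DD − V_DS)/R_D. Equating: 2.14 V_DS² − 8.12 V_DS + 4.99 = 0, giving V_DS = 0.772 V (the root below V_ov).
I_D = (4.99 − 0.772) / 0.702 = 6.01 mA.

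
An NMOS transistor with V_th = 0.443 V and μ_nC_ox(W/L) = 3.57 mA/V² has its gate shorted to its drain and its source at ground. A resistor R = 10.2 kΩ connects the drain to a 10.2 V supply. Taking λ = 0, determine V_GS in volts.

V_GS = 1.15 V

With gate tied to drain, V_GS = V_DS ≥ V_GS − V_th, so the device is in saturation.
KCL at the drain: ½ k_n (V_GS − V_th)² = (V_DD − V_GS)/R.
Let x = V_GS − 0.443. Then 18.2 x² + x − 9.757 = 0, giving x = 0.705 V (positive root), so V_GS = 1.15 V.
I_D = (V_DD − V_GS)/R = (10.2 − 1.15) / 10.2 = 0.887 mA.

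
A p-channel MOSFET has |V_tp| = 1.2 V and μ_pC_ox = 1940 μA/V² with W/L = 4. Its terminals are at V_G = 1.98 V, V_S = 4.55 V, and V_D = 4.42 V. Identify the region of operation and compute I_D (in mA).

Triode; I_D = 1.32 mA

V_SG = V_S − V_G = 4.55 − 1.98 = 2.57 V; V_SD = V_S − V_D = 4.55 − 4.42 = 0.13 V.
k_p = μ_pC_ox · (W/L) = 7.76 mA/V².
V_ov = V_SG − |V_tp| = 2.57 − 1.2 = 1.37 V.
Since V_SD = 0.13 V < V_ov = 1.37 V, the device is in the triode region.
I_D = k_p [V_ov · V_SD − ½ V_SD²] = 7.76 × [1.37 × 0.13 − 0.5 × 0.13²] = 1.32 mA.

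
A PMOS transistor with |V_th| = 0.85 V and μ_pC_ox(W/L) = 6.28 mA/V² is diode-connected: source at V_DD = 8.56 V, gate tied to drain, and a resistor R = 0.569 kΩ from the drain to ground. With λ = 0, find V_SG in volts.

V_SG = 2.67 V

With gate tied to drain, V_SG = V_SD ≥ V_SG − |V_th|, so the device is in saturation.
KCL at the drain: ½ k_p (V_SG − |V_th|)² = (V_DD − V_SG)/R.
Let x = V_SG − 0.85. Then 1.79 x² + x − 7.71 = 0, giving x = 1.82 V (positive root), so V_SG = 2.67 V.
I_D = (V_DD − V_SG)/R = (8.56 − 2.67) / 0.569 = 10.4 mA.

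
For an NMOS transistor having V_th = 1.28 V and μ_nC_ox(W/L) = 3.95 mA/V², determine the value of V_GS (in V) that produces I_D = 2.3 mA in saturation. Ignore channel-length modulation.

In saturation I_D = ½ k_n (V_GS − V_th)², so V_GS − V_th = √(2 I_D / k_n) = √(2 × 2.3 / 3.95) = 1.08 V.
V_GS = 1.28 + 1.08 = 2.36 V.

V_GS = 2.36 V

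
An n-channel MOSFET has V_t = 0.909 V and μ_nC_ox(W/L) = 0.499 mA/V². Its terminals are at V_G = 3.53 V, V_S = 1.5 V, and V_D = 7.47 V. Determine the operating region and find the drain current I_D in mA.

Saturation; I_D = 0.314 mA

V_GS = V_G − V_S = 3.53 − 1.5 = 2.03 V; V_DS = V_D − V_S = 7.47 − 1.5 = 5.97 V.
V_ov = V_GS − V_t = 2.03 − 0.909 = 1.12 V.
Since V_DS = 5.97 V ≥ V_ov = 1.12 V, the device is in saturation.
I_D = ½ k_n V_ov² = 0.5 × 0.499 × 1.12² = 0.314 mA.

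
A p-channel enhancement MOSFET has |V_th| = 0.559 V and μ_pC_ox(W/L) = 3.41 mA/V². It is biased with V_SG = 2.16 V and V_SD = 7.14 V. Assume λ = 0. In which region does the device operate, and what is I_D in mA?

V_ov = V_SG − |V_th| = 2.16 − 0.559 = 1.6 V.
Since V_SD = 7.14 V ≥ V_ov = 1.6 V, the device is in saturation.
I_D = ½ k_p V_ov² = 0.5 × 3.41 × 1.6² = 4.37 mA.

Saturation; I_D = 4.37 mA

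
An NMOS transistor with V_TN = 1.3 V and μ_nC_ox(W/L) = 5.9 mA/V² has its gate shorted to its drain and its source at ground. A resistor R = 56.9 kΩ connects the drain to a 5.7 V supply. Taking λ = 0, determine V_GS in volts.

V_GS = 1.46 V

With gate tied to drain, V_GS = V_DS ≥ V_GS − V_TN, so the device is in saturation.
KCL at the drain: ½ k_n (V_GS − V_TN)² = (V_DD − V_GS)/R.
Let x = V_GS − 1.3. Then 168 x² + x − 4.4 = 0, giving x = 0.159 V (positive root), so V_GS = 1.46 V.
I_D = (V_DD − V_GS)/R = (5.7 − 1.46) / 56.9 = 0.0745 mA.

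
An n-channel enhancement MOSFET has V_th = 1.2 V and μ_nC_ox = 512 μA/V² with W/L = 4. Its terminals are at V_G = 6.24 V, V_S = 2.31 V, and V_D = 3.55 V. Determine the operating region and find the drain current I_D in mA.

V_GS = V_G − V_S = 6.24 − 2.31 = 3.93 V; V_DS = V_D − V_S = 3.55 − 2.31 = 1.24 V.
k_n = μ_nC_ox · (W/L) = 2.048 mA/V².
V_ov = V_GS − V_th = 3.93 − 1.2 = 2.73 V.
Since V_DS = 1.24 V < V_ov = 2.73 V, the device is in the triode region.
I_D = k_n [V_ov · V_DS − ½ V_DS²] = 2.048 × [2.73 × 1.24 − 0.5 × 1.24²] = 5.36 mA.

Triode; I_D = 5.36 mA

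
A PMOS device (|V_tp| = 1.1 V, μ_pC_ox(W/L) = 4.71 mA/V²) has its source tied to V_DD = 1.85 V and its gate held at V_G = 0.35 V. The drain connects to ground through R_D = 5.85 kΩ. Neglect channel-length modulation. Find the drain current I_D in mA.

V_SG = V_DD − V_G = 1.85 − 0.35 = 1.5 V, so V_ov = 1.5 − 1.1 = 0.4 V.
Assume saturation: I_D = ½ k_p V_ov² = 0.5 × 4.71 × 0.4² = 0.377 mA, giving V_SD = V_DD − I_D R_D = 1.85 − 0.377 × 5.85 = -0.354 V.
But -0.354 V < V_ov = 0.4 V, so the device is actually in triode.
In triode I_D = k_p[V_ov V_SD − ½ V_SD²] and I_D = (V_DD − V_SD)/R_D. Equating: 13.8 V_SD² − 12.02 V_SD + 1.85 = 0, giving V_SD = 0.2 V (the root below V_ov).
I_D = (1.85 − 0.2) / 5.85 = 0.282 mA.

I_D = 0.282 mA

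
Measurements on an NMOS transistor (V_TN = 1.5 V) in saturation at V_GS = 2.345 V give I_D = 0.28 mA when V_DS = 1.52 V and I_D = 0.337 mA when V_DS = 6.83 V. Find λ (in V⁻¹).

λ = 0.0407 V⁻¹

With V_GS fixed, I_D ∝ (1 + λ V_DS) in saturation, so I_D2/I_D1 = (1 + λ V_DS2)/(1 + λ V_DS1).
0.337/0.28 = 1.204 = (1 + 6.83 λ)/(1 + 1.52 λ).
Solving: λ (I_D1 V_DS2 − I_D2 V_DS1) = I_D2 − I_D1, so λ = (0.337 − 0.28) / (0.28 × 6.83 − 0.337 × 1.52) = 0.057 / 1.4 = 0.0407 V⁻¹.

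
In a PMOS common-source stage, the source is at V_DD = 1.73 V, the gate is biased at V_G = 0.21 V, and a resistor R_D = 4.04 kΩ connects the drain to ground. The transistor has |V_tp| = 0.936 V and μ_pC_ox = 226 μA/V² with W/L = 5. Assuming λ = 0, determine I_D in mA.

V_SG = V_DD − V_G = 1.73 − 0.21 = 1.52 V, so V_ov = 1.52 − 0.936 = 0.584 V.
k_p = μ_pC_ox · (W/L) = 1.13 mA/V².
Assume saturation: I_D = ½ k_p V_ov² = 0.5 × 1.13 × 0.584² = 0.193 mA, giving V_SD = V_DD − I_D R_D = 1.73 − 0.193 × 4.04 = 0.952 V.
V_SD = 0.952 V ≥ V_ov = 0.584 V, confirming saturation.

I_D = 0.193 mA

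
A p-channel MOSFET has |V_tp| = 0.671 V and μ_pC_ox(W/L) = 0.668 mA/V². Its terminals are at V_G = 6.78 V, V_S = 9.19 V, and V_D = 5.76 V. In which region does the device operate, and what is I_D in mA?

Saturation; I_D = 1.01 mA

V_SG = V_S − V_G = 9.19 − 6.78 = 2.41 V; V_SD = V_S − V_D = 9.19 − 5.76 = 3.43 V.
V_ov = V_SG − |V_tp| = 2.41 − 0.671 = 1.74 V.
Since V_SD = 3.43 V ≥ V_ov = 1.74 V, the device is in saturation.
I_D = ½ k_p V_ov² = 0.5 × 0.668 × 1.74² = 1.01 mA.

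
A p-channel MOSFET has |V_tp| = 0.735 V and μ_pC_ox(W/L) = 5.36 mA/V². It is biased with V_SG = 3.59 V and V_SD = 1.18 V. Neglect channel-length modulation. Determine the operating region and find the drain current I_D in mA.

V_ov = V_SG − |V_tp| = 3.59 − 0.735 = 2.85 V.
Since V_SD = 1.18 V < V_ov = 2.85 V, the device is in the triode region.
I_D = k_p [V_ov · V_SD − ½ V_SD²] = 5.36 × [2.85 × 1.18 − 0.5 × 1.18²] = 14.3 mA.

Triode; I_D = 14.3 mA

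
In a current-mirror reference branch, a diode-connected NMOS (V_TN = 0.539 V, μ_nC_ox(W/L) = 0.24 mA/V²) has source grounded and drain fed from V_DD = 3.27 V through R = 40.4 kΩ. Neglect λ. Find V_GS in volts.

V_GS = 1.19 V

With gate tied to drain, V_GS = V_DS ≥ V_GS − V_TN, so the device is in saturation.
KCL at the drain: ½ k_n (V_GS − V_TN)² = (V_DD − V_GS)/R.
Let x = V_GS − 0.539. Then 4.85 x² + x − 2.731 = 0, giving x = 0.654 V (positive root), so V_GS = 1.19 V.
I_D = (V_DD − V_GS)/R = (3.27 − 1.19) / 40.4 = 0.0514 mA.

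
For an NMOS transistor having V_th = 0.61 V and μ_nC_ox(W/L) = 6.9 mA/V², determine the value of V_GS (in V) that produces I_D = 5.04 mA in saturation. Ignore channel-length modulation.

In saturation I_D = ½ k_n (V_GS − V_th)², so V_GS − V_th = √(2 I_D / k_n) = √(2 × 5.04 / 6.9) = 1.21 V.
V_GS = 0.61 + 1.21 = 1.82 V.

V_GS = 1.82 V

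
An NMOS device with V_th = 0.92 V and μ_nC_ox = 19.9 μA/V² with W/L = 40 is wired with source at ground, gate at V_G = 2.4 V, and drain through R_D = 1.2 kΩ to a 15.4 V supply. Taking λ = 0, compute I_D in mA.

I_D = 0.872 mA

V_GS = V_G = 2.4 V, so V_ov = 2.4 − 0.92 = 1.48 V.
k_n = μ_nC_ox · (W/L) = 0.796 mA/V².
Assume saturation: I_D = ½ k_n V_ov² = 0.5 × 0.796 × 1.48² = 0.872 mA, giving V_DS = V_DD − I_D R_D = 15.4 − 0.872 × 1.2 = 14.4 V.
V_DS = 14.4 V ≥ V_ov = 1.48 V, confirming saturation.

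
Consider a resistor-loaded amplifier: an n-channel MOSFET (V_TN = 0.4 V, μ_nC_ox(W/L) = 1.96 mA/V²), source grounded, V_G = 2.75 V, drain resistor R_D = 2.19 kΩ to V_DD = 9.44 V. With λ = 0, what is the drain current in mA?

I_D = 3.82 mA

V_GS = V_G = 2.75 V, so V_ov = 2.75 − 0.4 = 2.35 V.
Assume saturation: I_D = ½ k_n V_ov² = 0.5 × 1.96 × 2.35² = 5.41 mA, giving V_DS = V_DD − I_D R_D = 9.44 − 5.41 × 2.19 = -2.41 V.
But -2.41 V < V_ov = 2.35 V, so the device is actually in triode.
In triode I_D = k_n[V_ov V_DS − ½ V_DS²] and I_D = (V_DD − V_DS)/R_D. Equating: 2.15 V_DS² − 11.09 V_DS + 9.44 = 0, giving V_DS = 1.08 V (the root below V_ov).
I_D = (9.44 − 1.08) / 2.19 = 3.82 mA.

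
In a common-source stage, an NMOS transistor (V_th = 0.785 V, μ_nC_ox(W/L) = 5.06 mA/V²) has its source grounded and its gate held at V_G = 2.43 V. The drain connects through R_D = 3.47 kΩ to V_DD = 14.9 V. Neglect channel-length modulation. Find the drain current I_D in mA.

V_GS = V_G = 2.43 V, so V_ov = 2.43 − 0.785 = 1.65 V.
Assume saturation: I_D = ½ k_n V_ov² = 0.5 × 5.06 × 1.65² = 6.85 mA, giving V_DS = V_DD − I_D R_D = 14.9 − 6.85 × 3.47 = -8.86 V.
But -8.86 V < V_ov = 1.65 V, so the device is actually in triode.
In triode I_D = k_n[V_ov V_DS − ½ V_DS²] and I_D = (V_DD − V_DS)/R_D. Equating: 8.78 V_DS² − 29.88 V_DS + 14.9 = 0, giving V_DS = 0.607 V (the root below V_ov).
I_D = (14.9 − 0.607) / 3.47 = 4.12 mA.

I_D = 4.12 mA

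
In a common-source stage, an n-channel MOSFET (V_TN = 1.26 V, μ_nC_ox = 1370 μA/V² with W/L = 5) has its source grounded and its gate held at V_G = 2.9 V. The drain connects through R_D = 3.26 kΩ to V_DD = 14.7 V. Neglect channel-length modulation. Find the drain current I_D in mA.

V_GS = V_G = 2.9 V, so V_ov = 2.9 − 1.26 = 1.64 V.
k_n = μ_nC_ox · (W/L) = 6.85 mA/V².
Assume saturation: I_D = ½ k_n V_ov² = 0.5 × 6.85 × 1.64² = 9.21 mA, giving V_DS = V_DD − I_D R_D = 14.7 − 9.21 × 3.26 = -15.3 V.
But -15.3 V < V_ov = 1.64 V, so the device is actually in triode.
In triode I_D = k_n[V_ov V_DS − ½ V_DS²] and I_D = (V_DD − V_DS)/R_D. Equating: 11.2 V_DS² − 37.62 V_DS + 14.7 = 0, giving V_DS = 0.451 V (the root below V_ov).
I_D = (14.7 − 0.451) / 3.26 = 4.37 mA.

I_D = 4.37 mA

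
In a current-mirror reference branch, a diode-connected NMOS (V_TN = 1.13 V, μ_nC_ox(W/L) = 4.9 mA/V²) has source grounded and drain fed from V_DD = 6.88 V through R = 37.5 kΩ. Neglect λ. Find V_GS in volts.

With gate tied to drain, V_GS = V_DS ≥ V_GS − V_TN, so the device is in saturation.
KCL at the drain: ½ k_n (V_GS − V_TN)² = (V_DD − V_GS)/R.
Let x = V_GS − 1.13. Then 91.9 x² + x − 5.75 = 0, giving x = 0.245 V (positive root), so V_GS = 1.37 V.
I_D = (V_DD − V_GS)/R = (6.88 − 1.37) / 37.5 = 0.147 mA.

V_GS = 1.37 V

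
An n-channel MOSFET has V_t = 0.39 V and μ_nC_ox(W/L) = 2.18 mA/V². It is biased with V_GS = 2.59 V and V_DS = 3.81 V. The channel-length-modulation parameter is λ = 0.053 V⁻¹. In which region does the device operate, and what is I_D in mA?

Saturation; I_D = 6.34 mA

V_ov = V_GS − V_t = 2.59 − 0.39 = 2.2 V.
Since V_DS = 3.81 V ≥ V_ov = 2.2 V, the device is in saturation.
I_D = ½ k_n V_ov² (1 + λ V_DS) = 0.5 × 2.18 × 2.2² × (1 + 0.053 × 3.81) = 6.34 mA.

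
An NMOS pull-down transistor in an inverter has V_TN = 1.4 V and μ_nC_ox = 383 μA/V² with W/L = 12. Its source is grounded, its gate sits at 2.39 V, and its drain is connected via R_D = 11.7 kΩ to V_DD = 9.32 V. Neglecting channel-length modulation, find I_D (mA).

I_D = 0.780 mA

V_GS = V_G = 2.39 V, so V_ov = 2.39 − 1.4 = 0.99 V.
k_n = μ_nC_ox · (W/L) = 4.596 mA/V².
Assume saturation: I_D = ½ k_n V_ov² = 0.5 × 4.596 × 0.99² = 2.25 mA, giving V_DS = V_DD − I_D R_D = 9.32 − 2.25 × 11.7 = -17 V.
But -17 V < V_ov = 0.99 V, so the device is actually in triode.
In triode I_D = k_n[V_ov V_DS − ½ V_DS²] and I_D = (V_DD − V_DS)/R_D. Equating: 26.9 V_DS² − 54.24 V_DS + 9.32 = 0, giving V_DS = 0.19 V (the root below V_ov).
I_D = (9.32 − 0.19) / 11.7 = 0.78 mA.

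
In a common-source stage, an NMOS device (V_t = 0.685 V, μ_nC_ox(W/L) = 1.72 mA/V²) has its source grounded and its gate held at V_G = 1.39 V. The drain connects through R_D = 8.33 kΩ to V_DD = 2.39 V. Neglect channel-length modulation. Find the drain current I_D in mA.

V_GS = V_G = 1.39 V, so V_ov = 1.39 − 0.685 = 0.705 V.
Assume saturation: I_D = ½ k_n V_ov² = 0.5 × 1.72 × 0.705² = 0.427 mA, giving V_DS = V_DD − I_D R_D = 2.39 − 0.427 × 8.33 = -1.17 V.
But -1.17 V < V_ov = 0.705 V, so the device is actually in triode.
In triode I_D = k_n[V_ov V_DS − ½ V_DS²] and I_D = (V_DD − V_DS)/R_D. Equating: 7.16 V_DS² − 11.1 V_DS + 2.39 = 0, giving V_DS = 0.258 V (the root below V_ov).
I_D = (2.39 − 0.258) / 8.33 = 0.256 mA.

I_D = 0.256 mA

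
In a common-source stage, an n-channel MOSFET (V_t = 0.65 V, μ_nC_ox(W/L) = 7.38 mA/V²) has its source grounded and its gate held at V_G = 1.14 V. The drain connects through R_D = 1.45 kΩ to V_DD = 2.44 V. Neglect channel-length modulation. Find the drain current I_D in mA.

I_D = 0.886 mA

V_GS = V_G = 1.14 V, so V_ov = 1.14 − 0.65 = 0.49 V.
Assume saturation: I_D = ½ k_n V_ov² = 0.5 × 7.38 × 0.49² = 0.886 mA, giving V_DS = V_DD − I_D R_D = 2.44 − 0.886 × 1.45 = 1.16 V.
V_DS = 1.16 V ≥ V_ov = 0.49 V, confirming saturation.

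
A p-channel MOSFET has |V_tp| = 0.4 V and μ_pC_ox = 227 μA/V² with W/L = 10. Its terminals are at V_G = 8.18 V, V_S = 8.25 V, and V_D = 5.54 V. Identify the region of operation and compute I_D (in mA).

V_SG = V_S − V_G = 8.25 − 8.18 = 0.07 V; V_SD = V_S − V_D = 8.25 − 5.54 = 2.71 V.
V_SG = 0.07 V < |V_tp| = 0.4 V, so the transistor is in cutoff.

Cutoff; I_D = 0 mA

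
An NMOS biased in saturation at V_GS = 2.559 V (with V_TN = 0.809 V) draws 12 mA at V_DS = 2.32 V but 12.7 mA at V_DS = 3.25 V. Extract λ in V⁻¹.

With V_GS fixed, I_D ∝ (1 + λ V_DS) in saturation, so I_D2/I_D1 = (1 + λ V_DS2)/(1 + λ V_DS1).
12.7/12 = 1.058 = (1 + 3.25 λ)/(1 + 2.32 λ).
Solving: λ (I_D1 V_DS2 − I_D2 V_DS1) = I_D2 − I_D1, so λ = (12.7 − 12) / (12 × 3.25 − 12.7 × 2.32) = 0.7 / 9.54 = 0.0734 V⁻¹.

λ = 0.0734 V⁻¹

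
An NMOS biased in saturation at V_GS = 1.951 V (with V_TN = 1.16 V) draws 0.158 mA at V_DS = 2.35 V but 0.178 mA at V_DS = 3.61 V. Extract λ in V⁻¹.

With V_GS fixed, I_D ∝ (1 + λ V_DS) in saturation, so I_D2/I_D1 = (1 + λ V_DS2)/(1 + λ V_DS1).
0.178/0.158 = 1.127 = (1 + 3.61 λ)/(1 + 2.35 λ).
Solving: λ (I_D1 V_DS2 − I_D2 V_DS1) = I_D2 − I_D1, so λ = (0.178 − 0.158) / (0.158 × 3.61 − 0.178 × 2.35) = 0.02 / 0.152 = 0.132 V⁻¹.

λ = 0.132 V⁻¹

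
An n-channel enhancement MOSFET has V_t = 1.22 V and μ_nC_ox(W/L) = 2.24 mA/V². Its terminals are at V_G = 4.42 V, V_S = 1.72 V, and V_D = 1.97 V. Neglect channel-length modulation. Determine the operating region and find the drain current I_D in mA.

V_GS = V_G − V_S = 4.42 − 1.72 = 2.7 V; V_DS = V_D − V_S = 1.97 − 1.72 = 0.25 V.
V_ov = V_GS − V_t = 2.7 − 1.22 = 1.48 V.
Since V_DS = 0.25 V < V_ov = 1.48 V, the device is in the triode region.
I_D = k_n [V_ov · V_DS − ½ V_DS²] = 2.24 × [1.48 × 0.25 − 0.5 × 0.25²] = 0.759 mA.

Triode; I_D = 0.759 mA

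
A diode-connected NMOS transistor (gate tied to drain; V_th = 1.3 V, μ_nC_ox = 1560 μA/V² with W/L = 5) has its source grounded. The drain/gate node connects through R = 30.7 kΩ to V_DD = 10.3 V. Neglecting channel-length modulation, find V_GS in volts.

With gate tied to drain, V_GS = V_DS ≥ V_GS − V_th, so the device is in saturation.
k_n = μ_nC_ox · (W/L) = 7.8 mA/V².
KCL at the drain: ½ k_n (V_GS − V_th)² = (V_DD − V_GS)/R.
Let x = V_GS − 1.3. Then 120 x² + x − 9 = 0, giving x = 0.27 V (positive root), so V_GS = 1.57 V.
I_D = (V_DD − V_GS)/R = (10.3 − 1.57) / 30.7 = 0.284 mA.

V_GS = 1.57 V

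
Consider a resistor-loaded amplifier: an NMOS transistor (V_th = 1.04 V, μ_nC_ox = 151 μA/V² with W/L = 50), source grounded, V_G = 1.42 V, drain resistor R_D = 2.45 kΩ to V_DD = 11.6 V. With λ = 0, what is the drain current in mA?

I_D = 0.545 mA

V_GS = V_G = 1.42 V, so V_ov = 1.42 − 1.04 = 0.38 V.
k_n = μ_nC_ox · (W/L) = 7.55 mA/V².
Assume saturation: I_D = ½ k_n V_ov² = 0.5 × 7.55 × 0.38² = 0.545 mA, giving V_DS = V_DD − I_D R_D = 11.6 − 0.545 × 2.45 = 10.3 V.
V_DS = 10.3 V ≥ V_ov = 0.38 V, confirming saturation.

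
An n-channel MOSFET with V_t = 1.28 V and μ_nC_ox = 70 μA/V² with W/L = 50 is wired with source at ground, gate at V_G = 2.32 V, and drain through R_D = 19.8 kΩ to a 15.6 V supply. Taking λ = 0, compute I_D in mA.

V_GS = V_G = 2.32 V, so V_ov = 2.32 − 1.28 = 1.04 V.
k_n = μ_nC_ox · (W/L) = 3.5 mA/V².
Assume saturation: I_D = ½ k_n V_ov² = 0.5 × 3.5 × 1.04² = 1.89 mA, giving V_DS = V_DD − I_D R_D = 15.6 − 1.89 × 19.8 = -21.9 V.
But -21.9 V < V_ov = 1.04 V, so the device is actually in triode.
In triode I_D = k_n[V_ov V_DS − ½ V_DS²] and I_D = (V_DD − V_DS)/R_D. Equating: 34.6 V_DS² − 73.07 V_DS + 15.6 = 0, giving V_DS = 0.241 V (the root below V_ov).
I_D = (15.6 − 0.241) / 19.8 = 0.776 mA.

I_D = 0.776 mA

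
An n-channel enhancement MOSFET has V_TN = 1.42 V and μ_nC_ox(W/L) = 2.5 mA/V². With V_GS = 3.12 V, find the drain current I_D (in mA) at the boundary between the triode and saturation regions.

I_D = 3.61 mA

At the boundary V_DS = V_ov = V_GS − V_TN = 3.12 − 1.42 = 1.7 V.
I_D = ½ k_n V_ov² = 0.5 × 2.5 × 1.7² = 3.61 mA.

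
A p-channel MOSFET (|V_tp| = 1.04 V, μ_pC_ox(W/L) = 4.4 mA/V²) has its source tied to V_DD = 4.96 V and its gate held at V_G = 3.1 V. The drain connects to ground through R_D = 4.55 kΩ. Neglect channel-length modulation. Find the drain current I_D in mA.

V_SG = V_DD − V_G = 4.96 − 3.1 = 1.86 V, so V_ov = 1.86 − 1.04 = 0.82 V.
Assume saturation: I_D = ½ k_p V_ov² = 0.5 × 4.4 × 0.82² = 1.48 mA, giving V_SD = V_DD − I_D R_D = 4.96 − 1.48 × 4.55 = -1.77 V.
But -1.77 V < V_ov = 0.82 V, so the device is actually in triode.
In triode I_D = k_p[V_ov V_SD − ½ V_SD²] and I_D = (V_DD − V_SD)/R_D. Equating: 10 V_SD² − 17.42 V_SD + 4.96 = 0, giving V_SD = 0.359 V (the root below V_ov).
I_D = (4.96 − 0.359) / 4.55 = 1.01 mA.

I_D = 1.01 mA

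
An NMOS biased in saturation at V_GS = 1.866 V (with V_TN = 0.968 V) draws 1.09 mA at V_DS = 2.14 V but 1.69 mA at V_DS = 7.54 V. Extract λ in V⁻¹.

With V_GS fixed, I_D ∝ (1 + λ V_DS) in saturation, so I_D2/I_D1 = (1 + λ V_DS2)/(1 + λ V_DS1).
1.69/1.09 = 1.55 = (1 + 7.54 λ)/(1 + 2.14 λ).
Solving: λ (I_D1 V_DS2 − I_D2 V_DS1) = I_D2 − I_D1, so λ = (1.69 − 1.09) / (1.09 × 7.54 − 1.69 × 2.14) = 0.6 / 4.6 = 0.13 V⁻¹.

λ = 0.130 V⁻¹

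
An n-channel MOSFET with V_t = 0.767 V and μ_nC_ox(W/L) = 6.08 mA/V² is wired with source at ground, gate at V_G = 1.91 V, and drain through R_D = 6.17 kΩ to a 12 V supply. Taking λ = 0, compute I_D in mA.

I_D = 1.89 mA

V_GS = V_G = 1.91 V, so V_ov = 1.91 − 0.767 = 1.14 V.
Assume saturation: I_D = ½ k_n V_ov² = 0.5 × 6.08 × 1.14² = 3.97 mA, giving V_DS = V_DD − I_D R_D = 12 − 3.97 × 6.17 = -12.5 V.
But -12.5 V < V_ov = 1.14 V, so the device is actually in triode.
In triode I_D = k_n[V_ov V_DS − ½ V_DS²] and I_D = (V_DD − V_DS)/R_D. Equating: 18.8 V_DS² − 43.88 V_DS + 12 = 0, giving V_DS = 0.316 V (the root below V_ov).
I_D = (12 − 0.316) / 6.17 = 1.89 mA.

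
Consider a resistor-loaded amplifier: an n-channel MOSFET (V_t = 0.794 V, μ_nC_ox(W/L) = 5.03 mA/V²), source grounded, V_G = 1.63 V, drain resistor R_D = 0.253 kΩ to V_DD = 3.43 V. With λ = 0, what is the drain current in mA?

I_D = 1.76 mA

V_GS = V_G = 1.63 V, so V_ov = 1.63 − 0.794 = 0.836 V.
Assume saturation: I_D = ½ k_n V_ov² = 0.5 × 5.03 × 0.836² = 1.76 mA, giving V_DS = V_DD − I_D R_D = 3.43 − 1.76 × 0.253 = 2.99 V.
V_DS = 2.99 V ≥ V_ov = 0.836 V, confirming saturation.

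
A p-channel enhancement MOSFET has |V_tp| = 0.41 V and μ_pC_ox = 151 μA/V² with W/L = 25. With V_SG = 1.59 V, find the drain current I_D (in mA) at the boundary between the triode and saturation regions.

At the boundary V_SD = V_ov = V_SG − |V_tp| = 1.59 − 0.41 = 1.18 V.
k_p = μ_pC_ox · (W/L) = 3.775 mA/V².
I_D = ½ k_p V_ov² = 0.5 × 3.775 × 1.18² = 2.63 mA.

I_D = 2.63 mA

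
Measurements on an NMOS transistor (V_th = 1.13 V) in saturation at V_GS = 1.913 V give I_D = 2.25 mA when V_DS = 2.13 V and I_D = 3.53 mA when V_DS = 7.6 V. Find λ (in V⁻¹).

With V_GS fixed, I_D ∝ (1 + λ V_DS) in saturation, so I_D2/I_D1 = (1 + λ V_DS2)/(1 + λ V_DS1).
3.53/2.25 = 1.569 = (1 + 7.6 λ)/(1 + 2.13 λ).
Solving: λ (I_D1 V_DS2 − I_D2 V_DS1) = I_D2 − I_D1, so λ = (3.53 − 2.25) / (2.25 × 7.6 − 3.53 × 2.13) = 1.28 / 9.58 = 0.134 V⁻¹.

λ = 0.134 V⁻¹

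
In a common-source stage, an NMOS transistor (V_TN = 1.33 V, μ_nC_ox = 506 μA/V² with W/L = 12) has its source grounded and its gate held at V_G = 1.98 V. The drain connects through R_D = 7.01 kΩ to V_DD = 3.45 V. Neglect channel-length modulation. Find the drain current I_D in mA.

I_D = 0.473 mA

V_GS = V_G = 1.98 V, so V_ov = 1.98 − 1.33 = 0.65 V.
k_n = μ_nC_ox · (W/L) = 6.072 mA/V².
Assume saturation: I_D = ½ k_n V_ov² = 0.5 × 6.072 × 0.65² = 1.28 mA, giving V_DS = V_DD − I_D R_D = 3.45 − 1.28 × 7.01 = -5.54 V.
But -5.54 V < V_ov = 0.65 V, so the device is actually in triode.
In triode I_D = k_n[V_ov V_DS − ½ V_DS²] and I_D = (V_DD − V_DS)/R_D. Equating: 21.3 V_DS² − 28.67 V_DS + 3.45 = 0, giving V_DS = 0.134 V (the root below V_ov).
I_D = (3.45 − 0.134) / 7.01 = 0.473 mA.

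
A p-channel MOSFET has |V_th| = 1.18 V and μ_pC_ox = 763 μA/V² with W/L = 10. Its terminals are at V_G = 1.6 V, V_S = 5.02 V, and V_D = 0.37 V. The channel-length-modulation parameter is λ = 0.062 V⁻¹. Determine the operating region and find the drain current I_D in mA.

Saturation; I_D = 24.7 mA

V_SG = V_S − V_G = 5.02 − 1.6 = 3.42 V; V_SD = V_S − V_D = 5.02 − 0.37 = 4.65 V.
k_p = μ_pC_ox · (W/L) = 7.63 mA/V².
V_ov = V_SG − |V_th| = 3.42 − 1.18 = 2.24 V.
Since V_SD = 4.65 V ≥ V_ov = 2.24 V, the device is in saturation.
I_D = ½ k_p V_ov² (1 + λ V_SD) = 0.5 × 7.63 × 2.24² × (1 + 0.062 × 4.65) = 24.7 mA.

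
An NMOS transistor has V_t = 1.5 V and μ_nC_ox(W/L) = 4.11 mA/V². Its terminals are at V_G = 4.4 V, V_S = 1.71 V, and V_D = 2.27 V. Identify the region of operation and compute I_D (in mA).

Triode; I_D = 2.09 mA

V_GS = V_G − V_S = 4.4 − 1.71 = 2.69 V; V_DS = V_D − V_S = 2.27 − 1.71 = 0.56 V.
V_ov = V_GS − V_t = 2.69 − 1.5 = 1.19 V.
Since V_DS = 0.56 V < V_ov = 1.19 V, the device is in the triode region.
I_D = k_n [V_ov · V_DS − ½ V_DS²] = 4.11 × [1.19 × 0.56 − 0.5 × 0.56²] = 2.09 mA.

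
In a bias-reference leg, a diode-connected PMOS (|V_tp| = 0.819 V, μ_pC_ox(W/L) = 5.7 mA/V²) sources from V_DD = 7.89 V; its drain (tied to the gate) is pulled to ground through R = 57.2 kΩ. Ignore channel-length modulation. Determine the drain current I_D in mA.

With gate tied to drain, V_SG = V_SD ≥ V_SG − |V_tp|, so the device is in saturation.
KCL at the drain: ½ k_p (V_SG − |V_tp|)² = (V_DD − V_SG)/R.
Let x = V_SG − 0.819. Then 163 x² + x − 7.071 = 0, giving x = 0.205 V (positive root), so V_SG = 1.02 V.
I_D = (V_DD − V_SG)/R = (7.89 − 1.02) / 57.2 = 0.12 mA.

I_D = 0.120 mA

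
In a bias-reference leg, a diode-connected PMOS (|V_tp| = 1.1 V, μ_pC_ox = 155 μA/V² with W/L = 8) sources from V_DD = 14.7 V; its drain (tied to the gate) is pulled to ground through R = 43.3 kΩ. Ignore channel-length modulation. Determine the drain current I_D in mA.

I_D = 0.298 mA

With gate tied to drain, V_SG = V_SD ≥ V_SG − |V_tp|, so the device is in saturation.
k_p = μ_pC_ox · (W/L) = 1.24 mA/V².
KCL at the drain: ½ k_p (V_SG − |V_tp|)² = (V_DD − V_SG)/R.
Let x = V_SG − 1.1. Then 26.8 x² + x − 13.6 = 0, giving x = 0.693 V (positive root), so V_SG = 1.79 V.
I_D = (V_DD − V_SG)/R = (14.7 − 1.79) / 43.3 = 0.298 mA.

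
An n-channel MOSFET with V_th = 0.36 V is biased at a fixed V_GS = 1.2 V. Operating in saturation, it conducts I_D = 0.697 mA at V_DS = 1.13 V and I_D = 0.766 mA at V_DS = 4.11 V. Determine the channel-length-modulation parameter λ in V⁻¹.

With V_GS fixed, I_D ∝ (1 + λ V_DS) in saturation, so I_D2/I_D1 = (1 + λ V_DS2)/(1 + λ V_DS1).
0.766/0.697 = 1.099 = (1 + 4.11 λ)/(1 + 1.13 λ).
Solving: λ (I_D1 V_DS2 − I_D2 V_DS1) = I_D2 − I_D1, so λ = (0.766 − 0.697) / (0.697 × 4.11 − 0.766 × 1.13) = 0.069 / 2 = 0.0345 V⁻¹.

λ = 0.0345 V⁻¹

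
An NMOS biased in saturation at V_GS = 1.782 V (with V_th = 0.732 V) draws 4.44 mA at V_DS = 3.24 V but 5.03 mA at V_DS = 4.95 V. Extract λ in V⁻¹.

With V_GS fixed, I_D ∝ (1 + λ V_DS) in saturation, so I_D2/I_D1 = (1 + λ V_DS2)/(1 + λ V_DS1).
5.03/4.44 = 1.133 = (1 + 4.95 λ)/(1 + 3.24 λ).
Solving: λ (I_D1 V_DS2 − I_D2 V_DS1) = I_D2 − I_D1, so λ = (5.03 − 4.44) / (4.44 × 4.95 − 5.03 × 3.24) = 0.59 / 5.68 = 0.104 V⁻¹.

λ = 0.104 V⁻¹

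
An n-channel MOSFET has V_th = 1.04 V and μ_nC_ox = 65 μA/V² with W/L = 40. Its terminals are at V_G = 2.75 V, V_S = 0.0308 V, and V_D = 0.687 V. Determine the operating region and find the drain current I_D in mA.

Triode; I_D = 2.31 mA

V_GS = V_G − V_S = 2.75 − 0.0308 = 2.72 V; V_DS = V_D − V_S = 0.687 − 0.0308 = 0.656 V.
k_n = μ_nC_ox · (W/L) = 2.6 mA/V².
V_ov = V_GS − V_th = 2.72 − 1.04 = 1.68 V.
Since V_DS = 0.656 V < V_ov = 1.68 V, the device is in the triode region.
I_D = k_n [V_ov · V_DS − ½ V_DS²] = 2.6 × [1.68 × 0.656 − 0.5 × 0.656²] = 2.31 mA.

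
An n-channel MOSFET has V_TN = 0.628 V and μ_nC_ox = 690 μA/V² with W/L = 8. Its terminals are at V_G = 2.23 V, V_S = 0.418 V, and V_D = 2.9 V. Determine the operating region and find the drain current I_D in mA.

Saturation; I_D = 3.87 mA

V_GS = V_G − V_S = 2.23 − 0.418 = 1.81 V; V_DS = V_D − V_S = 2.9 − 0.418 = 2.48 V.
k_n = μ_nC_ox · (W/L) = 5.52 mA/V².
V_ov = V_GS − V_TN = 1.81 − 0.628 = 1.18 V.
Since V_DS = 2.48 V ≥ V_ov = 1.18 V, the device is in saturation.
I_D = ½ k_n V_ov² = 0.5 × 5.52 × 1.18² = 3.87 mA.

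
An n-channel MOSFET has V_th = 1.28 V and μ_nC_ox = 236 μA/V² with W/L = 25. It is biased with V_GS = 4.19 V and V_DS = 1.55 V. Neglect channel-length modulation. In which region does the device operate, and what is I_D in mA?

Triode; I_D = 19.5 mA

k_n = μ_nC_ox · (W/L) = 5.9 mA/V².
V_ov = V_GS − V_th = 4.19 − 1.28 = 2.91 V.
Since V_DS = 1.55 V < V_ov = 2.91 V, the device is in the triode region.
I_D = k_n [V_ov · V_DS − ½ V_DS²] = 5.9 × [2.91 × 1.55 − 0.5 × 1.55²] = 19.5 mA.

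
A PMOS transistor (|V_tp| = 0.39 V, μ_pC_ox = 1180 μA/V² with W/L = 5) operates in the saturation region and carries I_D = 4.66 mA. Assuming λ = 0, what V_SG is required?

V_SG = 1.65 V

k_p = μ_pC_ox · (W/L) = 5.9 mA/V².
In saturation I_D = ½ k_p (V_SG − |V_tp|)², so V_SG − |V_tp| = √(2 I_D / k_p) = √(2 × 4.66 / 5.9) = 1.26 V.
V_SG = 0.39 + 1.26 = 1.65 V.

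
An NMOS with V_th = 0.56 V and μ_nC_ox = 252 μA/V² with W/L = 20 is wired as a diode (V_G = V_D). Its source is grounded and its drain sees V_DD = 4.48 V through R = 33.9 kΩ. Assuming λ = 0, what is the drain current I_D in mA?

With gate tied to drain, V_GS = V_DS ≥ V_GS − V_th, so the device is in saturation.
k_n = μ_nC_ox · (W/L) = 5.04 mA/V².
KCL at the drain: ½ k_n (V_GS − V_th)² = (V_DD − V_GS)/R.
Let x = V_GS − 0.56. Then 85.4 x² + x − 3.92 = 0, giving x = 0.208 V (positive root), so V_GS = 0.768 V.
I_D = (V_DD − V_GS)/R = (4.48 − 0.768) / 33.9 = 0.109 mA.

I_D = 0.109 mA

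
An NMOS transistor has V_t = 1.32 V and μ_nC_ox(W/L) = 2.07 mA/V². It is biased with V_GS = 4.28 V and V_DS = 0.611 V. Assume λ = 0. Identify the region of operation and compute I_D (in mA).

Triode; I_D = 3.36 mA

V_ov = V_GS − V_t = 4.28 − 1.32 = 2.96 V.
Since V_DS = 0.611 V < V_ov = 2.96 V, the device is in the triode region.
I_D = k_n [V_ov · V_DS − ½ V_DS²] = 2.07 × [2.96 × 0.611 − 0.5 × 0.611²] = 3.36 mA.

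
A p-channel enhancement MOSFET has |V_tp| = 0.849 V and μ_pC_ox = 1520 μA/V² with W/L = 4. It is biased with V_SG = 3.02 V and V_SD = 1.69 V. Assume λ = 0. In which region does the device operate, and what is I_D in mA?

Triode; I_D = 13.6 mA

k_p = μ_pC_ox · (W/L) = 6.08 mA/V².
V_ov = V_SG − |V_tp| = 3.02 − 0.849 = 2.17 V.
Since V_SD = 1.69 V < V_ov = 2.17 V, the device is in the triode region.
I_D = k_p [V_ov · V_SD − ½ V_SD²] = 6.08 × [2.17 × 1.69 − 0.5 × 1.69²] = 13.6 mA.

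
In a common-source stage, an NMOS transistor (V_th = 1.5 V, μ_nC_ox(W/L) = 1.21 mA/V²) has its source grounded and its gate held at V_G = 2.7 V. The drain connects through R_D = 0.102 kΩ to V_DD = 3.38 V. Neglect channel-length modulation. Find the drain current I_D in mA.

V_GS = V_G = 2.7 V, so V_ov = 2.7 − 1.5 = 1.2 V.
Assume saturation: I_D = ½ k_n V_ov² = 0.5 × 1.21 × 1.2² = 0.871 mA, giving V_DS = V_DD − I_D R_D = 3.38 − 0.871 × 0.102 = 3.29 V.
V_DS = 3.29 V ≥ V_ov = 1.2 V, confirming saturation.

I_D = 0.871 mA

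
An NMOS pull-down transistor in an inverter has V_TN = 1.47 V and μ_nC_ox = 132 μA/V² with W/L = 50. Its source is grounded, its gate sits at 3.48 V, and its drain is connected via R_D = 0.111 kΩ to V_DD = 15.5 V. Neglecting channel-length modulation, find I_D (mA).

V_GS = V_G = 3.48 V, so V_ov = 3.48 − 1.47 = 2.01 V.
k_n = μ_nC_ox · (W/L) = 6.6 mA/V².
Assume saturation: I_D = ½ k_n V_ov² = 0.5 × 6.6 × 2.01² = 13.3 mA, giving V_DS = V_DD − I_D R_D = 15.5 − 13.3 × 0.111 = 14 V.
V_DS = 14 V ≥ V_ov = 2.01 V, confirming saturation.

I_D = 13.3 mA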